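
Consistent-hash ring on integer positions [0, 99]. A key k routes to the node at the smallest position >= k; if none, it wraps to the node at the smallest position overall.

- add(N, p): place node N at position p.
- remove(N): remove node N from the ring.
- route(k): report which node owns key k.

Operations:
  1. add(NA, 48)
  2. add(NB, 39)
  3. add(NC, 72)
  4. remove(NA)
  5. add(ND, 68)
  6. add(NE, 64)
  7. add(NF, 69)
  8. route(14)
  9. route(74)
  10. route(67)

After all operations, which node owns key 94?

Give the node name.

Answer: NB

Derivation:
Op 1: add NA@48 -> ring=[48:NA]
Op 2: add NB@39 -> ring=[39:NB,48:NA]
Op 3: add NC@72 -> ring=[39:NB,48:NA,72:NC]
Op 4: remove NA -> ring=[39:NB,72:NC]
Op 5: add ND@68 -> ring=[39:NB,68:ND,72:NC]
Op 6: add NE@64 -> ring=[39:NB,64:NE,68:ND,72:NC]
Op 7: add NF@69 -> ring=[39:NB,64:NE,68:ND,69:NF,72:NC]
Op 8: route key 14: smallest pos >= 14 is 39 -> NB
Op 9: route key 74: none >= 74, wrap to smallest pos 39 -> NB
Op 10: route key 67: smallest pos >= 67 is 68 -> ND
Final route key 94: none >= 94, wrap to smallest pos 39 -> NB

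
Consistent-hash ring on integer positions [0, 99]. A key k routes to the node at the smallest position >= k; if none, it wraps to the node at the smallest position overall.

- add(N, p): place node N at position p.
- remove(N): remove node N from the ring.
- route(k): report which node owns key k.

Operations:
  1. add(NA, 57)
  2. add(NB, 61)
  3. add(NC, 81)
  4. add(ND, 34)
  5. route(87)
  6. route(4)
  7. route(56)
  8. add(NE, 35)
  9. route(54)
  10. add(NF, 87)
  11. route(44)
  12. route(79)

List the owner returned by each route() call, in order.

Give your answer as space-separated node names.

Op 1: add NA@57 -> ring=[57:NA]
Op 2: add NB@61 -> ring=[57:NA,61:NB]
Op 3: add NC@81 -> ring=[57:NA,61:NB,81:NC]
Op 4: add ND@34 -> ring=[34:ND,57:NA,61:NB,81:NC]
Op 5: route key 87: none >= 87, wrap to smallest pos 34 -> ND
Op 6: route key 4: smallest pos >= 4 is 34 -> ND
Op 7: route key 56: smallest pos >= 56 is 57 -> NA
Op 8: add NE@35 -> ring=[34:ND,35:NE,57:NA,61:NB,81:NC]
Op 9: route key 54: smallest pos >= 54 is 57 -> NA
Op 10: add NF@87 -> ring=[34:ND,35:NE,57:NA,61:NB,81:NC,87:NF]
Op 11: route key 44: smallest pos >= 44 is 57 -> NA
Op 12: route key 79: smallest pos >= 79 is 81 -> NC

Answer: ND ND NA NA NA NC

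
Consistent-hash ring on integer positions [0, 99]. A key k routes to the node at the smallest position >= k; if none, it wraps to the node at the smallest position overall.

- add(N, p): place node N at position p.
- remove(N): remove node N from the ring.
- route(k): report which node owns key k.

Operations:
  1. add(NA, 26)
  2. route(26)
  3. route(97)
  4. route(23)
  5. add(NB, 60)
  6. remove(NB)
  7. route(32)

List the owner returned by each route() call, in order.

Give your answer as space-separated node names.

Answer: NA NA NA NA

Derivation:
Op 1: add NA@26 -> ring=[26:NA]
Op 2: route key 26: smallest pos >= 26 is 26 -> NA
Op 3: route key 97: none >= 97, wrap to smallest pos 26 -> NA
Op 4: route key 23: smallest pos >= 23 is 26 -> NA
Op 5: add NB@60 -> ring=[26:NA,60:NB]
Op 6: remove NB -> ring=[26:NA]
Op 7: route key 32: none >= 32, wrap to smallest pos 26 -> NA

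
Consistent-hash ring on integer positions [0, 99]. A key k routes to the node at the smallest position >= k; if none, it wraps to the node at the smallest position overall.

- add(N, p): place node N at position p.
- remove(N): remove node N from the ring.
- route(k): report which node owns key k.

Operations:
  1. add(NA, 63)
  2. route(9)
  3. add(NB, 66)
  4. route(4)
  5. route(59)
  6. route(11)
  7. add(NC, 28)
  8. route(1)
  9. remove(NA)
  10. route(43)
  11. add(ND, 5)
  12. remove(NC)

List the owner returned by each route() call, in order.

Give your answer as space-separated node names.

Op 1: add NA@63 -> ring=[63:NA]
Op 2: route key 9: smallest pos >= 9 is 63 -> NA
Op 3: add NB@66 -> ring=[63:NA,66:NB]
Op 4: route key 4: smallest pos >= 4 is 63 -> NA
Op 5: route key 59: smallest pos >= 59 is 63 -> NA
Op 6: route key 11: smallest pos >= 11 is 63 -> NA
Op 7: add NC@28 -> ring=[28:NC,63:NA,66:NB]
Op 8: route key 1: smallest pos >= 1 is 28 -> NC
Op 9: remove NA -> ring=[28:NC,66:NB]
Op 10: route key 43: smallest pos >= 43 is 66 -> NB
Op 11: add ND@5 -> ring=[5:ND,28:NC,66:NB]
Op 12: remove NC -> ring=[5:ND,66:NB]

Answer: NA NA NA NA NC NB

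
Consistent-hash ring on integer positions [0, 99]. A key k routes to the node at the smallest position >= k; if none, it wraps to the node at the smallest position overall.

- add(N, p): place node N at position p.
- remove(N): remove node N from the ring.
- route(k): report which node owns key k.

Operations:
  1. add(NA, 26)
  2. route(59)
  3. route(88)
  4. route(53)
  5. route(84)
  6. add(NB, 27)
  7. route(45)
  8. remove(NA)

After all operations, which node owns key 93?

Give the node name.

Answer: NB

Derivation:
Op 1: add NA@26 -> ring=[26:NA]
Op 2: route key 59: none >= 59, wrap to smallest pos 26 -> NA
Op 3: route key 88: none >= 88, wrap to smallest pos 26 -> NA
Op 4: route key 53: none >= 53, wrap to smallest pos 26 -> NA
Op 5: route key 84: none >= 84, wrap to smallest pos 26 -> NA
Op 6: add NB@27 -> ring=[26:NA,27:NB]
Op 7: route key 45: none >= 45, wrap to smallest pos 26 -> NA
Op 8: remove NA -> ring=[27:NB]
Final route key 93: none >= 93, wrap to smallest pos 27 -> NB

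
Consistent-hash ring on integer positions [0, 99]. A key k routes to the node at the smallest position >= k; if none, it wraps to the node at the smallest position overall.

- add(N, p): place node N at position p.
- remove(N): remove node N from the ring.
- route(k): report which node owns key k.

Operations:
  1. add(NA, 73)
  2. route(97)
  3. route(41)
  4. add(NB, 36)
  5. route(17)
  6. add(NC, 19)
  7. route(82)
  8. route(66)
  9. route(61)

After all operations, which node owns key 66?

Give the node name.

Op 1: add NA@73 -> ring=[73:NA]
Op 2: route key 97: none >= 97, wrap to smallest pos 73 -> NA
Op 3: route key 41: smallest pos >= 41 is 73 -> NA
Op 4: add NB@36 -> ring=[36:NB,73:NA]
Op 5: route key 17: smallest pos >= 17 is 36 -> NB
Op 6: add NC@19 -> ring=[19:NC,36:NB,73:NA]
Op 7: route key 82: none >= 82, wrap to smallest pos 19 -> NC
Op 8: route key 66: smallest pos >= 66 is 73 -> NA
Op 9: route key 61: smallest pos >= 61 is 73 -> NA
Final route key 66: smallest pos >= 66 is 73 -> NA

Answer: NA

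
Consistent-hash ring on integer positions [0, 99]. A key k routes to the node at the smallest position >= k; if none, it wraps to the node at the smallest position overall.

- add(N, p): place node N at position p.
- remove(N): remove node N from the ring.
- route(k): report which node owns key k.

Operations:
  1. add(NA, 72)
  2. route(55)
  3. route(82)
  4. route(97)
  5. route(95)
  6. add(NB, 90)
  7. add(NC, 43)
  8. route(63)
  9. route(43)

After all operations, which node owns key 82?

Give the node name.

Answer: NB

Derivation:
Op 1: add NA@72 -> ring=[72:NA]
Op 2: route key 55: smallest pos >= 55 is 72 -> NA
Op 3: route key 82: none >= 82, wrap to smallest pos 72 -> NA
Op 4: route key 97: none >= 97, wrap to smallest pos 72 -> NA
Op 5: route key 95: none >= 95, wrap to smallest pos 72 -> NA
Op 6: add NB@90 -> ring=[72:NA,90:NB]
Op 7: add NC@43 -> ring=[43:NC,72:NA,90:NB]
Op 8: route key 63: smallest pos >= 63 is 72 -> NA
Op 9: route key 43: smallest pos >= 43 is 43 -> NC
Final route key 82: smallest pos >= 82 is 90 -> NB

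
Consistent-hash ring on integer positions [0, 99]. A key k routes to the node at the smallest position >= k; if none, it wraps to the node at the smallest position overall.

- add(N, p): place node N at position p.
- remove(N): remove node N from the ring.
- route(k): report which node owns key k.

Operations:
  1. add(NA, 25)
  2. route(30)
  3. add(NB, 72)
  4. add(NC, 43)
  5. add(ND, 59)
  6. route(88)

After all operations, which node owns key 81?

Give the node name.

Answer: NA

Derivation:
Op 1: add NA@25 -> ring=[25:NA]
Op 2: route key 30: none >= 30, wrap to smallest pos 25 -> NA
Op 3: add NB@72 -> ring=[25:NA,72:NB]
Op 4: add NC@43 -> ring=[25:NA,43:NC,72:NB]
Op 5: add ND@59 -> ring=[25:NA,43:NC,59:ND,72:NB]
Op 6: route key 88: none >= 88, wrap to smallest pos 25 -> NA
Final route key 81: none >= 81, wrap to smallest pos 25 -> NA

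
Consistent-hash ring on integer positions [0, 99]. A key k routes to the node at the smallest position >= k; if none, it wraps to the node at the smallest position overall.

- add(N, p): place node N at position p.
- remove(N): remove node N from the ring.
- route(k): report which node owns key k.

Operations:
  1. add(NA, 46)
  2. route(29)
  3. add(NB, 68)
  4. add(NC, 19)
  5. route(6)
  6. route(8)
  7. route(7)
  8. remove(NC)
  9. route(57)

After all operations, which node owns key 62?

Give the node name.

Op 1: add NA@46 -> ring=[46:NA]
Op 2: route key 29: smallest pos >= 29 is 46 -> NA
Op 3: add NB@68 -> ring=[46:NA,68:NB]
Op 4: add NC@19 -> ring=[19:NC,46:NA,68:NB]
Op 5: route key 6: smallest pos >= 6 is 19 -> NC
Op 6: route key 8: smallest pos >= 8 is 19 -> NC
Op 7: route key 7: smallest pos >= 7 is 19 -> NC
Op 8: remove NC -> ring=[46:NA,68:NB]
Op 9: route key 57: smallest pos >= 57 is 68 -> NB
Final route key 62: smallest pos >= 62 is 68 -> NB

Answer: NB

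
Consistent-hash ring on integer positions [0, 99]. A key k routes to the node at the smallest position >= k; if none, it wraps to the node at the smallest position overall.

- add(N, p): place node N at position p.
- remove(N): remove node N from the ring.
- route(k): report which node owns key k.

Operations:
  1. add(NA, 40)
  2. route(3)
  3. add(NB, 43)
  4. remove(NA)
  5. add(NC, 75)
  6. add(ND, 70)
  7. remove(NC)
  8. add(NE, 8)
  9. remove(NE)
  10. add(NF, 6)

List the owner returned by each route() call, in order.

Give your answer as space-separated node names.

Op 1: add NA@40 -> ring=[40:NA]
Op 2: route key 3: smallest pos >= 3 is 40 -> NA
Op 3: add NB@43 -> ring=[40:NA,43:NB]
Op 4: remove NA -> ring=[43:NB]
Op 5: add NC@75 -> ring=[43:NB,75:NC]
Op 6: add ND@70 -> ring=[43:NB,70:ND,75:NC]
Op 7: remove NC -> ring=[43:NB,70:ND]
Op 8: add NE@8 -> ring=[8:NE,43:NB,70:ND]
Op 9: remove NE -> ring=[43:NB,70:ND]
Op 10: add NF@6 -> ring=[6:NF,43:NB,70:ND]

Answer: NA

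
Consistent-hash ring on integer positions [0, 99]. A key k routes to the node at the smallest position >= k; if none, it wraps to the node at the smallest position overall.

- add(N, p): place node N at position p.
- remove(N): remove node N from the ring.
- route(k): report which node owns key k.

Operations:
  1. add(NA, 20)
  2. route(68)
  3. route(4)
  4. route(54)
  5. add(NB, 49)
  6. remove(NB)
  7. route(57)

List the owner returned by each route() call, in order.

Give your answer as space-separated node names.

Answer: NA NA NA NA

Derivation:
Op 1: add NA@20 -> ring=[20:NA]
Op 2: route key 68: none >= 68, wrap to smallest pos 20 -> NA
Op 3: route key 4: smallest pos >= 4 is 20 -> NA
Op 4: route key 54: none >= 54, wrap to smallest pos 20 -> NA
Op 5: add NB@49 -> ring=[20:NA,49:NB]
Op 6: remove NB -> ring=[20:NA]
Op 7: route key 57: none >= 57, wrap to smallest pos 20 -> NA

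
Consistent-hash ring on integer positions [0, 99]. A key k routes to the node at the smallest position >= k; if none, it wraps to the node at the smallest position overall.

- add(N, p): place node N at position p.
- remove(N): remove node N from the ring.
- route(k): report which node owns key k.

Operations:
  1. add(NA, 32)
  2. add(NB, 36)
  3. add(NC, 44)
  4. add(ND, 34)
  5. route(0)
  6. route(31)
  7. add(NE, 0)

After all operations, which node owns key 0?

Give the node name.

Answer: NE

Derivation:
Op 1: add NA@32 -> ring=[32:NA]
Op 2: add NB@36 -> ring=[32:NA,36:NB]
Op 3: add NC@44 -> ring=[32:NA,36:NB,44:NC]
Op 4: add ND@34 -> ring=[32:NA,34:ND,36:NB,44:NC]
Op 5: route key 0: smallest pos >= 0 is 32 -> NA
Op 6: route key 31: smallest pos >= 31 is 32 -> NA
Op 7: add NE@0 -> ring=[0:NE,32:NA,34:ND,36:NB,44:NC]
Final route key 0: smallest pos >= 0 is 0 -> NE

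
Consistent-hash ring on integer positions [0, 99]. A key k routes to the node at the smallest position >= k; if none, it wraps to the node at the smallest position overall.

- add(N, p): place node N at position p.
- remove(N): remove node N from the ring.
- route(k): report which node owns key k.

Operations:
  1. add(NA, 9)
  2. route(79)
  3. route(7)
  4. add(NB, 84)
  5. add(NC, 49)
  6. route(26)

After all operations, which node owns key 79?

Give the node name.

Op 1: add NA@9 -> ring=[9:NA]
Op 2: route key 79: none >= 79, wrap to smallest pos 9 -> NA
Op 3: route key 7: smallest pos >= 7 is 9 -> NA
Op 4: add NB@84 -> ring=[9:NA,84:NB]
Op 5: add NC@49 -> ring=[9:NA,49:NC,84:NB]
Op 6: route key 26: smallest pos >= 26 is 49 -> NC
Final route key 79: smallest pos >= 79 is 84 -> NB

Answer: NB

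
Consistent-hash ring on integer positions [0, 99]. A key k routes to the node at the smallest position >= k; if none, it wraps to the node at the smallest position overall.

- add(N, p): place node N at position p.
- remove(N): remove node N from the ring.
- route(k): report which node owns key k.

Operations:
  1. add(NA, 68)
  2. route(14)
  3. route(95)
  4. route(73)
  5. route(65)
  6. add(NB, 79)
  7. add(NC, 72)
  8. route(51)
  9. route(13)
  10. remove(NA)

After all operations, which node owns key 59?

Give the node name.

Answer: NC

Derivation:
Op 1: add NA@68 -> ring=[68:NA]
Op 2: route key 14: smallest pos >= 14 is 68 -> NA
Op 3: route key 95: none >= 95, wrap to smallest pos 68 -> NA
Op 4: route key 73: none >= 73, wrap to smallest pos 68 -> NA
Op 5: route key 65: smallest pos >= 65 is 68 -> NA
Op 6: add NB@79 -> ring=[68:NA,79:NB]
Op 7: add NC@72 -> ring=[68:NA,72:NC,79:NB]
Op 8: route key 51: smallest pos >= 51 is 68 -> NA
Op 9: route key 13: smallest pos >= 13 is 68 -> NA
Op 10: remove NA -> ring=[72:NC,79:NB]
Final route key 59: smallest pos >= 59 is 72 -> NC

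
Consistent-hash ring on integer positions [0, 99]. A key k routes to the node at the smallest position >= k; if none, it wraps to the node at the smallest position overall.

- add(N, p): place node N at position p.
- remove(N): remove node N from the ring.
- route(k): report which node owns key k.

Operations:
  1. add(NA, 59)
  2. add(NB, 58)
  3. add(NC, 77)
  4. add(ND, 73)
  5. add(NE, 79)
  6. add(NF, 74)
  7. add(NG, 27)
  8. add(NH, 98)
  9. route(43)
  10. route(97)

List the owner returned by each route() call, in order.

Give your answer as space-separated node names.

Answer: NB NH

Derivation:
Op 1: add NA@59 -> ring=[59:NA]
Op 2: add NB@58 -> ring=[58:NB,59:NA]
Op 3: add NC@77 -> ring=[58:NB,59:NA,77:NC]
Op 4: add ND@73 -> ring=[58:NB,59:NA,73:ND,77:NC]
Op 5: add NE@79 -> ring=[58:NB,59:NA,73:ND,77:NC,79:NE]
Op 6: add NF@74 -> ring=[58:NB,59:NA,73:ND,74:NF,77:NC,79:NE]
Op 7: add NG@27 -> ring=[27:NG,58:NB,59:NA,73:ND,74:NF,77:NC,79:NE]
Op 8: add NH@98 -> ring=[27:NG,58:NB,59:NA,73:ND,74:NF,77:NC,79:NE,98:NH]
Op 9: route key 43: smallest pos >= 43 is 58 -> NB
Op 10: route key 97: smallest pos >= 97 is 98 -> NH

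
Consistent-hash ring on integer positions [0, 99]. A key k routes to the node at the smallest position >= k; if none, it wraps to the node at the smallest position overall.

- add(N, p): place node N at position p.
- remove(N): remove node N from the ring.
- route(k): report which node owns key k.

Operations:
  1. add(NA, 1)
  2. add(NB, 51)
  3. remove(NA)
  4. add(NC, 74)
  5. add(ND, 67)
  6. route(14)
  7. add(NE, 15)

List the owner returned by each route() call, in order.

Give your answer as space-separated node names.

Answer: NB

Derivation:
Op 1: add NA@1 -> ring=[1:NA]
Op 2: add NB@51 -> ring=[1:NA,51:NB]
Op 3: remove NA -> ring=[51:NB]
Op 4: add NC@74 -> ring=[51:NB,74:NC]
Op 5: add ND@67 -> ring=[51:NB,67:ND,74:NC]
Op 6: route key 14: smallest pos >= 14 is 51 -> NB
Op 7: add NE@15 -> ring=[15:NE,51:NB,67:ND,74:NC]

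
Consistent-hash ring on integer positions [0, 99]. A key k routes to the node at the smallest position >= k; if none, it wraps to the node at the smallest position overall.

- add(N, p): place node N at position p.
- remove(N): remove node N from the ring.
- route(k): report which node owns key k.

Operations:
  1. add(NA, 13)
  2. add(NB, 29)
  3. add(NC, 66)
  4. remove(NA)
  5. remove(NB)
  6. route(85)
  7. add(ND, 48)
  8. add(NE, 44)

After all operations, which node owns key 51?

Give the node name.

Op 1: add NA@13 -> ring=[13:NA]
Op 2: add NB@29 -> ring=[13:NA,29:NB]
Op 3: add NC@66 -> ring=[13:NA,29:NB,66:NC]
Op 4: remove NA -> ring=[29:NB,66:NC]
Op 5: remove NB -> ring=[66:NC]
Op 6: route key 85: none >= 85, wrap to smallest pos 66 -> NC
Op 7: add ND@48 -> ring=[48:ND,66:NC]
Op 8: add NE@44 -> ring=[44:NE,48:ND,66:NC]
Final route key 51: smallest pos >= 51 is 66 -> NC

Answer: NC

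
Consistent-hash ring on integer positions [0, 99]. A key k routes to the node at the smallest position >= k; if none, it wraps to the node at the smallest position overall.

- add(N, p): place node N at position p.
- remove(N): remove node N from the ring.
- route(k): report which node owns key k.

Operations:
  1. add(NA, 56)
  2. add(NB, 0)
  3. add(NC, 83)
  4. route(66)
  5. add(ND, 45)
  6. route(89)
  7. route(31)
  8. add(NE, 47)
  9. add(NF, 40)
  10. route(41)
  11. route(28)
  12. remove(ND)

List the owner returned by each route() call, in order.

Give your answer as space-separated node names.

Op 1: add NA@56 -> ring=[56:NA]
Op 2: add NB@0 -> ring=[0:NB,56:NA]
Op 3: add NC@83 -> ring=[0:NB,56:NA,83:NC]
Op 4: route key 66: smallest pos >= 66 is 83 -> NC
Op 5: add ND@45 -> ring=[0:NB,45:ND,56:NA,83:NC]
Op 6: route key 89: none >= 89, wrap to smallest pos 0 -> NB
Op 7: route key 31: smallest pos >= 31 is 45 -> ND
Op 8: add NE@47 -> ring=[0:NB,45:ND,47:NE,56:NA,83:NC]
Op 9: add NF@40 -> ring=[0:NB,40:NF,45:ND,47:NE,56:NA,83:NC]
Op 10: route key 41: smallest pos >= 41 is 45 -> ND
Op 11: route key 28: smallest pos >= 28 is 40 -> NF
Op 12: remove ND -> ring=[0:NB,40:NF,47:NE,56:NA,83:NC]

Answer: NC NB ND ND NF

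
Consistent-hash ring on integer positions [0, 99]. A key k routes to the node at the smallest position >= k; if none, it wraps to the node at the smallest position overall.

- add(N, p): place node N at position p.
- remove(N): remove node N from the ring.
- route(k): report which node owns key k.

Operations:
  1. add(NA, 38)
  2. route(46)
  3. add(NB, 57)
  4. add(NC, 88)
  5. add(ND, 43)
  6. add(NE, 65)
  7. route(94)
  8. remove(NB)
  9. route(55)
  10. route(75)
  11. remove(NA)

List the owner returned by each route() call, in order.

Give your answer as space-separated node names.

Op 1: add NA@38 -> ring=[38:NA]
Op 2: route key 46: none >= 46, wrap to smallest pos 38 -> NA
Op 3: add NB@57 -> ring=[38:NA,57:NB]
Op 4: add NC@88 -> ring=[38:NA,57:NB,88:NC]
Op 5: add ND@43 -> ring=[38:NA,43:ND,57:NB,88:NC]
Op 6: add NE@65 -> ring=[38:NA,43:ND,57:NB,65:NE,88:NC]
Op 7: route key 94: none >= 94, wrap to smallest pos 38 -> NA
Op 8: remove NB -> ring=[38:NA,43:ND,65:NE,88:NC]
Op 9: route key 55: smallest pos >= 55 is 65 -> NE
Op 10: route key 75: smallest pos >= 75 is 88 -> NC
Op 11: remove NA -> ring=[43:ND,65:NE,88:NC]

Answer: NA NA NE NC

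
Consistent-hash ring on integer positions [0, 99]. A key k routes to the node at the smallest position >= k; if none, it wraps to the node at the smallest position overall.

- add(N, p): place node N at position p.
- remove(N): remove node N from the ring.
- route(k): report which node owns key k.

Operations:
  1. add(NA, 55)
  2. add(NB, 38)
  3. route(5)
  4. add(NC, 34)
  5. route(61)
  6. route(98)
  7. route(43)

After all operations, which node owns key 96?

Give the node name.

Answer: NC

Derivation:
Op 1: add NA@55 -> ring=[55:NA]
Op 2: add NB@38 -> ring=[38:NB,55:NA]
Op 3: route key 5: smallest pos >= 5 is 38 -> NB
Op 4: add NC@34 -> ring=[34:NC,38:NB,55:NA]
Op 5: route key 61: none >= 61, wrap to smallest pos 34 -> NC
Op 6: route key 98: none >= 98, wrap to smallest pos 34 -> NC
Op 7: route key 43: smallest pos >= 43 is 55 -> NA
Final route key 96: none >= 96, wrap to smallest pos 34 -> NC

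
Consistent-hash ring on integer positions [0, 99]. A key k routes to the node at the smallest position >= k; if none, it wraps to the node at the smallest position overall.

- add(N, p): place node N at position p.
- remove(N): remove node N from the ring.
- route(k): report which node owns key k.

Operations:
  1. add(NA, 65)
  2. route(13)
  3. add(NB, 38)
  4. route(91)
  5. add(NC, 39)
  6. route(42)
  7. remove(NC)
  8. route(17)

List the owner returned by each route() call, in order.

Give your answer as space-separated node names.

Op 1: add NA@65 -> ring=[65:NA]
Op 2: route key 13: smallest pos >= 13 is 65 -> NA
Op 3: add NB@38 -> ring=[38:NB,65:NA]
Op 4: route key 91: none >= 91, wrap to smallest pos 38 -> NB
Op 5: add NC@39 -> ring=[38:NB,39:NC,65:NA]
Op 6: route key 42: smallest pos >= 42 is 65 -> NA
Op 7: remove NC -> ring=[38:NB,65:NA]
Op 8: route key 17: smallest pos >= 17 is 38 -> NB

Answer: NA NB NA NB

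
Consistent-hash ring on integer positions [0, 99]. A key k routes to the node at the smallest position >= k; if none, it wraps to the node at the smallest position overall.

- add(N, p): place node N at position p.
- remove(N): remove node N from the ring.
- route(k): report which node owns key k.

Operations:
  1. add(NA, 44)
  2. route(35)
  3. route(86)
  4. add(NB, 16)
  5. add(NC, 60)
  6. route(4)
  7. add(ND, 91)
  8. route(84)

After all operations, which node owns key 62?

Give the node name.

Answer: ND

Derivation:
Op 1: add NA@44 -> ring=[44:NA]
Op 2: route key 35: smallest pos >= 35 is 44 -> NA
Op 3: route key 86: none >= 86, wrap to smallest pos 44 -> NA
Op 4: add NB@16 -> ring=[16:NB,44:NA]
Op 5: add NC@60 -> ring=[16:NB,44:NA,60:NC]
Op 6: route key 4: smallest pos >= 4 is 16 -> NB
Op 7: add ND@91 -> ring=[16:NB,44:NA,60:NC,91:ND]
Op 8: route key 84: smallest pos >= 84 is 91 -> ND
Final route key 62: smallest pos >= 62 is 91 -> ND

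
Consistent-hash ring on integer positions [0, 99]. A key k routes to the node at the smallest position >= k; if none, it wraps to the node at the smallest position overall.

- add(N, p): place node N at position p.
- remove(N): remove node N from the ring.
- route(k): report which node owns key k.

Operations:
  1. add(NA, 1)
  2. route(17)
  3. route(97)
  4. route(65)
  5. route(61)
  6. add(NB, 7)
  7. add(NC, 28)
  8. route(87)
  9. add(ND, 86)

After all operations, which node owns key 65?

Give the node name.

Answer: ND

Derivation:
Op 1: add NA@1 -> ring=[1:NA]
Op 2: route key 17: none >= 17, wrap to smallest pos 1 -> NA
Op 3: route key 97: none >= 97, wrap to smallest pos 1 -> NA
Op 4: route key 65: none >= 65, wrap to smallest pos 1 -> NA
Op 5: route key 61: none >= 61, wrap to smallest pos 1 -> NA
Op 6: add NB@7 -> ring=[1:NA,7:NB]
Op 7: add NC@28 -> ring=[1:NA,7:NB,28:NC]
Op 8: route key 87: none >= 87, wrap to smallest pos 1 -> NA
Op 9: add ND@86 -> ring=[1:NA,7:NB,28:NC,86:ND]
Final route key 65: smallest pos >= 65 is 86 -> ND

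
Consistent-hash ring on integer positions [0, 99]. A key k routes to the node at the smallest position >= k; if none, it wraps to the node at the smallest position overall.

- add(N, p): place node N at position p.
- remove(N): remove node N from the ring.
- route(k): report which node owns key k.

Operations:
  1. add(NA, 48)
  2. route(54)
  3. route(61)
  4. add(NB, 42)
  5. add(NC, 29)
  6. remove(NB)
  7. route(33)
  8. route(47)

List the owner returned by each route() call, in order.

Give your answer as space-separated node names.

Answer: NA NA NA NA

Derivation:
Op 1: add NA@48 -> ring=[48:NA]
Op 2: route key 54: none >= 54, wrap to smallest pos 48 -> NA
Op 3: route key 61: none >= 61, wrap to smallest pos 48 -> NA
Op 4: add NB@42 -> ring=[42:NB,48:NA]
Op 5: add NC@29 -> ring=[29:NC,42:NB,48:NA]
Op 6: remove NB -> ring=[29:NC,48:NA]
Op 7: route key 33: smallest pos >= 33 is 48 -> NA
Op 8: route key 47: smallest pos >= 47 is 48 -> NA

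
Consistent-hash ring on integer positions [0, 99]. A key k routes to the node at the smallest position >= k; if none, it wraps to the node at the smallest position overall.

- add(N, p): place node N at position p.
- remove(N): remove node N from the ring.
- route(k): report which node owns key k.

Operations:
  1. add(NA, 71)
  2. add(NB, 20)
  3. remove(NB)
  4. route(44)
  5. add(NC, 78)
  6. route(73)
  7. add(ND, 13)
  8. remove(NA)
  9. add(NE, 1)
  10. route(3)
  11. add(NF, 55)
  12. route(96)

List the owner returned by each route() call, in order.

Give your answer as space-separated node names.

Op 1: add NA@71 -> ring=[71:NA]
Op 2: add NB@20 -> ring=[20:NB,71:NA]
Op 3: remove NB -> ring=[71:NA]
Op 4: route key 44: smallest pos >= 44 is 71 -> NA
Op 5: add NC@78 -> ring=[71:NA,78:NC]
Op 6: route key 73: smallest pos >= 73 is 78 -> NC
Op 7: add ND@13 -> ring=[13:ND,71:NA,78:NC]
Op 8: remove NA -> ring=[13:ND,78:NC]
Op 9: add NE@1 -> ring=[1:NE,13:ND,78:NC]
Op 10: route key 3: smallest pos >= 3 is 13 -> ND
Op 11: add NF@55 -> ring=[1:NE,13:ND,55:NF,78:NC]
Op 12: route key 96: none >= 96, wrap to smallest pos 1 -> NE

Answer: NA NC ND NE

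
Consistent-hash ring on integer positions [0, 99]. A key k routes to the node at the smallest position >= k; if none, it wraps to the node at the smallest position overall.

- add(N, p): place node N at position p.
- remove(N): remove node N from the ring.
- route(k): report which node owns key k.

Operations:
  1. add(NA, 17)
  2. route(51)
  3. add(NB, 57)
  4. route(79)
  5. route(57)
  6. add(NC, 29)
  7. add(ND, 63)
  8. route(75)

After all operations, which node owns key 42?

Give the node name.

Answer: NB

Derivation:
Op 1: add NA@17 -> ring=[17:NA]
Op 2: route key 51: none >= 51, wrap to smallest pos 17 -> NA
Op 3: add NB@57 -> ring=[17:NA,57:NB]
Op 4: route key 79: none >= 79, wrap to smallest pos 17 -> NA
Op 5: route key 57: smallest pos >= 57 is 57 -> NB
Op 6: add NC@29 -> ring=[17:NA,29:NC,57:NB]
Op 7: add ND@63 -> ring=[17:NA,29:NC,57:NB,63:ND]
Op 8: route key 75: none >= 75, wrap to smallest pos 17 -> NA
Final route key 42: smallest pos >= 42 is 57 -> NB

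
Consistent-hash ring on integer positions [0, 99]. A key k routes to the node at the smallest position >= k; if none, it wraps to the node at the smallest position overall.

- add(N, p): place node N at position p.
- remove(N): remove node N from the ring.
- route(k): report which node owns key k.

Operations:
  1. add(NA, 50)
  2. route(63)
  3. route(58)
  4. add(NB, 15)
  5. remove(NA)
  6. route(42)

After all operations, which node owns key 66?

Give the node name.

Op 1: add NA@50 -> ring=[50:NA]
Op 2: route key 63: none >= 63, wrap to smallest pos 50 -> NA
Op 3: route key 58: none >= 58, wrap to smallest pos 50 -> NA
Op 4: add NB@15 -> ring=[15:NB,50:NA]
Op 5: remove NA -> ring=[15:NB]
Op 6: route key 42: none >= 42, wrap to smallest pos 15 -> NB
Final route key 66: none >= 66, wrap to smallest pos 15 -> NB

Answer: NB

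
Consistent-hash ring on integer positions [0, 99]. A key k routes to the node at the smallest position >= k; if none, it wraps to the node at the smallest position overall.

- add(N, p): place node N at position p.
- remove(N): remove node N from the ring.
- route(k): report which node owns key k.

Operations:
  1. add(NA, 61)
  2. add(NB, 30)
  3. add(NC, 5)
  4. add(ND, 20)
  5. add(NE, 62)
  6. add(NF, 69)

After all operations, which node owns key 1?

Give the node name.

Op 1: add NA@61 -> ring=[61:NA]
Op 2: add NB@30 -> ring=[30:NB,61:NA]
Op 3: add NC@5 -> ring=[5:NC,30:NB,61:NA]
Op 4: add ND@20 -> ring=[5:NC,20:ND,30:NB,61:NA]
Op 5: add NE@62 -> ring=[5:NC,20:ND,30:NB,61:NA,62:NE]
Op 6: add NF@69 -> ring=[5:NC,20:ND,30:NB,61:NA,62:NE,69:NF]
Final route key 1: smallest pos >= 1 is 5 -> NC

Answer: NC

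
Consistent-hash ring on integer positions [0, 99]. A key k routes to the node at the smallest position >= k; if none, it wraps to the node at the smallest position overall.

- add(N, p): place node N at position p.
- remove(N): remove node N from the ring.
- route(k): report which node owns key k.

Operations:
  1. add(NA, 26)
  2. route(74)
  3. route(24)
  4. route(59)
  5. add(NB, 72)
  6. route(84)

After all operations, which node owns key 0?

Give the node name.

Answer: NA

Derivation:
Op 1: add NA@26 -> ring=[26:NA]
Op 2: route key 74: none >= 74, wrap to smallest pos 26 -> NA
Op 3: route key 24: smallest pos >= 24 is 26 -> NA
Op 4: route key 59: none >= 59, wrap to smallest pos 26 -> NA
Op 5: add NB@72 -> ring=[26:NA,72:NB]
Op 6: route key 84: none >= 84, wrap to smallest pos 26 -> NA
Final route key 0: smallest pos >= 0 is 26 -> NA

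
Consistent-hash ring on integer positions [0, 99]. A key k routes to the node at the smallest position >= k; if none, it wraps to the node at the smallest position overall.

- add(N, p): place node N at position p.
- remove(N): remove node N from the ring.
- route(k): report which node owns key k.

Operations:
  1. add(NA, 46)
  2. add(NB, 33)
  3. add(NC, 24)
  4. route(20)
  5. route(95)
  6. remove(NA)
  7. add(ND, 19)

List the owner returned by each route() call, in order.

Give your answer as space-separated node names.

Op 1: add NA@46 -> ring=[46:NA]
Op 2: add NB@33 -> ring=[33:NB,46:NA]
Op 3: add NC@24 -> ring=[24:NC,33:NB,46:NA]
Op 4: route key 20: smallest pos >= 20 is 24 -> NC
Op 5: route key 95: none >= 95, wrap to smallest pos 24 -> NC
Op 6: remove NA -> ring=[24:NC,33:NB]
Op 7: add ND@19 -> ring=[19:ND,24:NC,33:NB]

Answer: NC NC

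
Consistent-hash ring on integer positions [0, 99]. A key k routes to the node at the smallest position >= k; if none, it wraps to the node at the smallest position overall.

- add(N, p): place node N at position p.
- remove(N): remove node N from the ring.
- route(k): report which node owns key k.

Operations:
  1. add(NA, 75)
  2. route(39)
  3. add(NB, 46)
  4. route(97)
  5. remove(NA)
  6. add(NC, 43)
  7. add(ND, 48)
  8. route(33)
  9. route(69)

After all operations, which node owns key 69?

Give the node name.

Answer: NC

Derivation:
Op 1: add NA@75 -> ring=[75:NA]
Op 2: route key 39: smallest pos >= 39 is 75 -> NA
Op 3: add NB@46 -> ring=[46:NB,75:NA]
Op 4: route key 97: none >= 97, wrap to smallest pos 46 -> NB
Op 5: remove NA -> ring=[46:NB]
Op 6: add NC@43 -> ring=[43:NC,46:NB]
Op 7: add ND@48 -> ring=[43:NC,46:NB,48:ND]
Op 8: route key 33: smallest pos >= 33 is 43 -> NC
Op 9: route key 69: none >= 69, wrap to smallest pos 43 -> NC
Final route key 69: none >= 69, wrap to smallest pos 43 -> NC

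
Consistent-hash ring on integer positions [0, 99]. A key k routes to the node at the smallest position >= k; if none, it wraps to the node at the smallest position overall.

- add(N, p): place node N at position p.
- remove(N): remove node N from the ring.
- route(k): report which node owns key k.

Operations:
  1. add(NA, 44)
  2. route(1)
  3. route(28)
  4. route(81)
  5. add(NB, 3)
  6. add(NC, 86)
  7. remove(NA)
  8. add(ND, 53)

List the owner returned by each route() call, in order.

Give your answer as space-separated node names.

Op 1: add NA@44 -> ring=[44:NA]
Op 2: route key 1: smallest pos >= 1 is 44 -> NA
Op 3: route key 28: smallest pos >= 28 is 44 -> NA
Op 4: route key 81: none >= 81, wrap to smallest pos 44 -> NA
Op 5: add NB@3 -> ring=[3:NB,44:NA]
Op 6: add NC@86 -> ring=[3:NB,44:NA,86:NC]
Op 7: remove NA -> ring=[3:NB,86:NC]
Op 8: add ND@53 -> ring=[3:NB,53:ND,86:NC]

Answer: NA NA NA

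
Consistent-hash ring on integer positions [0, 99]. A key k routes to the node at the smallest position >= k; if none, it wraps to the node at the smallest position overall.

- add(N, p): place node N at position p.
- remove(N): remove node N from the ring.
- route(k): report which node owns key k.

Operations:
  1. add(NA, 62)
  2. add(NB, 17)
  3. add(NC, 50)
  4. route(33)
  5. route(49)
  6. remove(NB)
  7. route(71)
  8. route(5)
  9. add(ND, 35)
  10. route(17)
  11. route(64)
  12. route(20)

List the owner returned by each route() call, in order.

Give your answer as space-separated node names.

Op 1: add NA@62 -> ring=[62:NA]
Op 2: add NB@17 -> ring=[17:NB,62:NA]
Op 3: add NC@50 -> ring=[17:NB,50:NC,62:NA]
Op 4: route key 33: smallest pos >= 33 is 50 -> NC
Op 5: route key 49: smallest pos >= 49 is 50 -> NC
Op 6: remove NB -> ring=[50:NC,62:NA]
Op 7: route key 71: none >= 71, wrap to smallest pos 50 -> NC
Op 8: route key 5: smallest pos >= 5 is 50 -> NC
Op 9: add ND@35 -> ring=[35:ND,50:NC,62:NA]
Op 10: route key 17: smallest pos >= 17 is 35 -> ND
Op 11: route key 64: none >= 64, wrap to smallest pos 35 -> ND
Op 12: route key 20: smallest pos >= 20 is 35 -> ND

Answer: NC NC NC NC ND ND ND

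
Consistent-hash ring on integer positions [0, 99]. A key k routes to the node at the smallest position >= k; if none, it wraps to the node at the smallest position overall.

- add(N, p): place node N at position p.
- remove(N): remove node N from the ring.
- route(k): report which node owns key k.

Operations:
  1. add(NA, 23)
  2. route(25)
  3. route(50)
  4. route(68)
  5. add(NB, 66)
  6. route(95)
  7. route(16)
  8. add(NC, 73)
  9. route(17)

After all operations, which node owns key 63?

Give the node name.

Answer: NB

Derivation:
Op 1: add NA@23 -> ring=[23:NA]
Op 2: route key 25: none >= 25, wrap to smallest pos 23 -> NA
Op 3: route key 50: none >= 50, wrap to smallest pos 23 -> NA
Op 4: route key 68: none >= 68, wrap to smallest pos 23 -> NA
Op 5: add NB@66 -> ring=[23:NA,66:NB]
Op 6: route key 95: none >= 95, wrap to smallest pos 23 -> NA
Op 7: route key 16: smallest pos >= 16 is 23 -> NA
Op 8: add NC@73 -> ring=[23:NA,66:NB,73:NC]
Op 9: route key 17: smallest pos >= 17 is 23 -> NA
Final route key 63: smallest pos >= 63 is 66 -> NB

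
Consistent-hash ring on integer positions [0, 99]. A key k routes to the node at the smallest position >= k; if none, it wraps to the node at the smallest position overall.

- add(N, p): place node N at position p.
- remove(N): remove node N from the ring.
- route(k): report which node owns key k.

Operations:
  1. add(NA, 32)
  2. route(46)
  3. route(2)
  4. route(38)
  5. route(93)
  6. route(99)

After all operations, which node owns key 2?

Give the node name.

Op 1: add NA@32 -> ring=[32:NA]
Op 2: route key 46: none >= 46, wrap to smallest pos 32 -> NA
Op 3: route key 2: smallest pos >= 2 is 32 -> NA
Op 4: route key 38: none >= 38, wrap to smallest pos 32 -> NA
Op 5: route key 93: none >= 93, wrap to smallest pos 32 -> NA
Op 6: route key 99: none >= 99, wrap to smallest pos 32 -> NA
Final route key 2: smallest pos >= 2 is 32 -> NA

Answer: NA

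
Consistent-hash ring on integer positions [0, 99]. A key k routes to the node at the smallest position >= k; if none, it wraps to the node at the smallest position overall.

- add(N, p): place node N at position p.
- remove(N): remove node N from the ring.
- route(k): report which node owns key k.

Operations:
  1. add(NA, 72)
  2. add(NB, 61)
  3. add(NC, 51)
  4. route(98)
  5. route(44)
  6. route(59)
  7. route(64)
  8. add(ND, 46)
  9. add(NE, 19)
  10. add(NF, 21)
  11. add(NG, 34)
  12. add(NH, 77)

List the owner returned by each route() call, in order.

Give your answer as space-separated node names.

Answer: NC NC NB NA

Derivation:
Op 1: add NA@72 -> ring=[72:NA]
Op 2: add NB@61 -> ring=[61:NB,72:NA]
Op 3: add NC@51 -> ring=[51:NC,61:NB,72:NA]
Op 4: route key 98: none >= 98, wrap to smallest pos 51 -> NC
Op 5: route key 44: smallest pos >= 44 is 51 -> NC
Op 6: route key 59: smallest pos >= 59 is 61 -> NB
Op 7: route key 64: smallest pos >= 64 is 72 -> NA
Op 8: add ND@46 -> ring=[46:ND,51:NC,61:NB,72:NA]
Op 9: add NE@19 -> ring=[19:NE,46:ND,51:NC,61:NB,72:NA]
Op 10: add NF@21 -> ring=[19:NE,21:NF,46:ND,51:NC,61:NB,72:NA]
Op 11: add NG@34 -> ring=[19:NE,21:NF,34:NG,46:ND,51:NC,61:NB,72:NA]
Op 12: add NH@77 -> ring=[19:NE,21:NF,34:NG,46:ND,51:NC,61:NB,72:NA,77:NH]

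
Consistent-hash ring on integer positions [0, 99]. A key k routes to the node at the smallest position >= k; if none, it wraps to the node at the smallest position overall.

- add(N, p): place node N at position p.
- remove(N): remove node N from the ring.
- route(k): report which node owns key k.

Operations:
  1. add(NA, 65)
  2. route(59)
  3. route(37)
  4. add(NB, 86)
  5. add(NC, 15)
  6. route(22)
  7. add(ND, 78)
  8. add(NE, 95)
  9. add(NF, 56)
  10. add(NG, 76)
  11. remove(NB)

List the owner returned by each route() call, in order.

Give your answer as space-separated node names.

Op 1: add NA@65 -> ring=[65:NA]
Op 2: route key 59: smallest pos >= 59 is 65 -> NA
Op 3: route key 37: smallest pos >= 37 is 65 -> NA
Op 4: add NB@86 -> ring=[65:NA,86:NB]
Op 5: add NC@15 -> ring=[15:NC,65:NA,86:NB]
Op 6: route key 22: smallest pos >= 22 is 65 -> NA
Op 7: add ND@78 -> ring=[15:NC,65:NA,78:ND,86:NB]
Op 8: add NE@95 -> ring=[15:NC,65:NA,78:ND,86:NB,95:NE]
Op 9: add NF@56 -> ring=[15:NC,56:NF,65:NA,78:ND,86:NB,95:NE]
Op 10: add NG@76 -> ring=[15:NC,56:NF,65:NA,76:NG,78:ND,86:NB,95:NE]
Op 11: remove NB -> ring=[15:NC,56:NF,65:NA,76:NG,78:ND,95:NE]

Answer: NA NA NA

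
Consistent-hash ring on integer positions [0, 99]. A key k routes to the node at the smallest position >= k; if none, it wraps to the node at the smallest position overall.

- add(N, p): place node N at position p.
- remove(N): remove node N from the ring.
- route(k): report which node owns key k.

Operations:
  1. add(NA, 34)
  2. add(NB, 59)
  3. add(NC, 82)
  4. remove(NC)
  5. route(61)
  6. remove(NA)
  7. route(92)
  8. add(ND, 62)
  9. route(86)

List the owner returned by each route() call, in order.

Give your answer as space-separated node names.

Op 1: add NA@34 -> ring=[34:NA]
Op 2: add NB@59 -> ring=[34:NA,59:NB]
Op 3: add NC@82 -> ring=[34:NA,59:NB,82:NC]
Op 4: remove NC -> ring=[34:NA,59:NB]
Op 5: route key 61: none >= 61, wrap to smallest pos 34 -> NA
Op 6: remove NA -> ring=[59:NB]
Op 7: route key 92: none >= 92, wrap to smallest pos 59 -> NB
Op 8: add ND@62 -> ring=[59:NB,62:ND]
Op 9: route key 86: none >= 86, wrap to smallest pos 59 -> NB

Answer: NA NB NB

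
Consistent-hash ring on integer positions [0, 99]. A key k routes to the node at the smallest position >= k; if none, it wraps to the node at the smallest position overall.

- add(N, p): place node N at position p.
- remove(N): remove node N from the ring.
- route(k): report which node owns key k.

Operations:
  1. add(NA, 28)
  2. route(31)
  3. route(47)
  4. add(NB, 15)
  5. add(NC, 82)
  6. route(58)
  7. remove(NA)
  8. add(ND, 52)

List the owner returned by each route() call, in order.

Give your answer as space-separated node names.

Answer: NA NA NC

Derivation:
Op 1: add NA@28 -> ring=[28:NA]
Op 2: route key 31: none >= 31, wrap to smallest pos 28 -> NA
Op 3: route key 47: none >= 47, wrap to smallest pos 28 -> NA
Op 4: add NB@15 -> ring=[15:NB,28:NA]
Op 5: add NC@82 -> ring=[15:NB,28:NA,82:NC]
Op 6: route key 58: smallest pos >= 58 is 82 -> NC
Op 7: remove NA -> ring=[15:NB,82:NC]
Op 8: add ND@52 -> ring=[15:NB,52:ND,82:NC]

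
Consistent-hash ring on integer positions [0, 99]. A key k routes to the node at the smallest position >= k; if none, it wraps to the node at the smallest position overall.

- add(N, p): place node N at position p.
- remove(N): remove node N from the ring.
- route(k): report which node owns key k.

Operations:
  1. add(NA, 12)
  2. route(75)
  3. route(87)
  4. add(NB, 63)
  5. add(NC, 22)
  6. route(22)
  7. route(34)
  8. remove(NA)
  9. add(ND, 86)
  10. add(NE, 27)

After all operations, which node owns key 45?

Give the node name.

Answer: NB

Derivation:
Op 1: add NA@12 -> ring=[12:NA]
Op 2: route key 75: none >= 75, wrap to smallest pos 12 -> NA
Op 3: route key 87: none >= 87, wrap to smallest pos 12 -> NA
Op 4: add NB@63 -> ring=[12:NA,63:NB]
Op 5: add NC@22 -> ring=[12:NA,22:NC,63:NB]
Op 6: route key 22: smallest pos >= 22 is 22 -> NC
Op 7: route key 34: smallest pos >= 34 is 63 -> NB
Op 8: remove NA -> ring=[22:NC,63:NB]
Op 9: add ND@86 -> ring=[22:NC,63:NB,86:ND]
Op 10: add NE@27 -> ring=[22:NC,27:NE,63:NB,86:ND]
Final route key 45: smallest pos >= 45 is 63 -> NB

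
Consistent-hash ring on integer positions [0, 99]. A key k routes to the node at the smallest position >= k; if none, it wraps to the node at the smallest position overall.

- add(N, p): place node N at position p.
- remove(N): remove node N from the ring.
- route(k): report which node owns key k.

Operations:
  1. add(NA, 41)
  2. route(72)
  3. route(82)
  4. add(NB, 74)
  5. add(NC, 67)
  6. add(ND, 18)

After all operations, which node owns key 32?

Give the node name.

Op 1: add NA@41 -> ring=[41:NA]
Op 2: route key 72: none >= 72, wrap to smallest pos 41 -> NA
Op 3: route key 82: none >= 82, wrap to smallest pos 41 -> NA
Op 4: add NB@74 -> ring=[41:NA,74:NB]
Op 5: add NC@67 -> ring=[41:NA,67:NC,74:NB]
Op 6: add ND@18 -> ring=[18:ND,41:NA,67:NC,74:NB]
Final route key 32: smallest pos >= 32 is 41 -> NA

Answer: NA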